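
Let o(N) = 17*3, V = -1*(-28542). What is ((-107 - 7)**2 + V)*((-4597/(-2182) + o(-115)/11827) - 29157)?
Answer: -15626305845387993/12903257 ≈ -1.2110e+9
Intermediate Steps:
V = 28542
o(N) = 51
((-107 - 7)**2 + V)*((-4597/(-2182) + o(-115)/11827) - 29157) = ((-107 - 7)**2 + 28542)*((-4597/(-2182) + 51/11827) - 29157) = ((-114)**2 + 28542)*((-4597*(-1/2182) + 51*(1/11827)) - 29157) = (12996 + 28542)*((4597/2182 + 51/11827) - 29157) = 41538*(54480001/25806514 - 29157) = 41538*(-752386048697/25806514) = -15626305845387993/12903257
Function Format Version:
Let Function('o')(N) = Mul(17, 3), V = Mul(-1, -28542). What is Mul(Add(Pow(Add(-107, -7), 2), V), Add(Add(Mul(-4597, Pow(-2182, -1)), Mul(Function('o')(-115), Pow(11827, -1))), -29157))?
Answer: Rational(-15626305845387993, 12903257) ≈ -1.2110e+9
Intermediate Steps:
V = 28542
Function('o')(N) = 51
Mul(Add(Pow(Add(-107, -7), 2), V), Add(Add(Mul(-4597, Pow(-2182, -1)), Mul(Function('o')(-115), Pow(11827, -1))), -29157)) = Mul(Add(Pow(Add(-107, -7), 2), 28542), Add(Add(Mul(-4597, Pow(-2182, -1)), Mul(51, Pow(11827, -1))), -29157)) = Mul(Add(Pow(-114, 2), 28542), Add(Add(Mul(-4597, Rational(-1, 2182)), Mul(51, Rational(1, 11827))), -29157)) = Mul(Add(12996, 28542), Add(Add(Rational(4597, 2182), Rational(51, 11827)), -29157)) = Mul(41538, Add(Rational(54480001, 25806514), -29157)) = Mul(41538, Rational(-752386048697, 25806514)) = Rational(-15626305845387993, 12903257)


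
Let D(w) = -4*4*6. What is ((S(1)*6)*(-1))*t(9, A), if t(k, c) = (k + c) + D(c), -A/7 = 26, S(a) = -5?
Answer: -8070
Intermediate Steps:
D(w) = -96 (D(w) = -16*6 = -96)
A = -182 (A = -7*26 = -182)
t(k, c) = -96 + c + k (t(k, c) = (k + c) - 96 = (c + k) - 96 = -96 + c + k)
((S(1)*6)*(-1))*t(9, A) = (-5*6*(-1))*(-96 - 182 + 9) = -30*(-1)*(-269) = 30*(-269) = -8070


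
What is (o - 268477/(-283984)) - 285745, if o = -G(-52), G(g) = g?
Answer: -81131972435/283984 ≈ -2.8569e+5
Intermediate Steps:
o = 52 (o = -1*(-52) = 52)
(o - 268477/(-283984)) - 285745 = (52 - 268477/(-283984)) - 285745 = (52 - 268477*(-1/283984)) - 285745 = (52 + 268477/283984) - 285745 = 15035645/283984 - 285745 = -81131972435/283984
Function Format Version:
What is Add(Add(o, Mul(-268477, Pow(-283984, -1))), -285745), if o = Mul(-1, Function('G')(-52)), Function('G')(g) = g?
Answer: Rational(-81131972435, 283984) ≈ -2.8569e+5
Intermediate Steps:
o = 52 (o = Mul(-1, -52) = 52)
Add(Add(o, Mul(-268477, Pow(-283984, -1))), -285745) = Add(Add(52, Mul(-268477, Pow(-283984, -1))), -285745) = Add(Add(52, Mul(-268477, Rational(-1, 283984))), -285745) = Add(Add(52, Rational(268477, 283984)), -285745) = Add(Rational(15035645, 283984), -285745) = Rational(-81131972435, 283984)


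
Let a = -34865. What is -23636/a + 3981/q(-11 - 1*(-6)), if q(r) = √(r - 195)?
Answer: 1244/1835 - 3981*I*√2/20 ≈ 0.67793 - 281.5*I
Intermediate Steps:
q(r) = √(-195 + r)
-23636/a + 3981/q(-11 - 1*(-6)) = -23636/(-34865) + 3981/(√(-195 + (-11 - 1*(-6)))) = -23636*(-1/34865) + 3981/(√(-195 + (-11 + 6))) = 1244/1835 + 3981/(√(-195 - 5)) = 1244/1835 + 3981/(√(-200)) = 1244/1835 + 3981/((10*I*√2)) = 1244/1835 + 3981*(-I*√2/20) = 1244/1835 - 3981*I*√2/20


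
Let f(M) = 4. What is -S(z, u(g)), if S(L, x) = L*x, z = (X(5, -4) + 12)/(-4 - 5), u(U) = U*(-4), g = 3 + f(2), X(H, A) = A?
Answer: -224/9 ≈ -24.889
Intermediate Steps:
g = 7 (g = 3 + 4 = 7)
u(U) = -4*U
z = -8/9 (z = (-4 + 12)/(-4 - 5) = 8/(-9) = 8*(-1/9) = -8/9 ≈ -0.88889)
-S(z, u(g)) = -(-8)*(-4*7)/9 = -(-8)*(-28)/9 = -1*224/9 = -224/9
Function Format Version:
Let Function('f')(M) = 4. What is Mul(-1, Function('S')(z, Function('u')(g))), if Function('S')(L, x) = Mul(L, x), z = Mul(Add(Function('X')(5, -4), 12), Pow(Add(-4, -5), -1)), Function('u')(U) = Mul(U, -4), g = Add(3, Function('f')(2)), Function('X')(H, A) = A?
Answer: Rational(-224, 9) ≈ -24.889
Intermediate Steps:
g = 7 (g = Add(3, 4) = 7)
Function('u')(U) = Mul(-4, U)
z = Rational(-8, 9) (z = Mul(Add(-4, 12), Pow(Add(-4, -5), -1)) = Mul(8, Pow(-9, -1)) = Mul(8, Rational(-1, 9)) = Rational(-8, 9) ≈ -0.88889)
Mul(-1, Function('S')(z, Function('u')(g))) = Mul(-1, Mul(Rational(-8, 9), Mul(-4, 7))) = Mul(-1, Mul(Rational(-8, 9), -28)) = Mul(-1, Rational(224, 9)) = Rational(-224, 9)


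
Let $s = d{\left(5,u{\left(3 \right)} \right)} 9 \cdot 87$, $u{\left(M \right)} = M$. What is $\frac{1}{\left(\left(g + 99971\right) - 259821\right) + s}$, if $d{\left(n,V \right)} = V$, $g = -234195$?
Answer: $- \frac{1}{391696} \approx -2.553 \cdot 10^{-6}$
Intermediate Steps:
$s = 2349$ ($s = 3 \cdot 9 \cdot 87 = 27 \cdot 87 = 2349$)
$\frac{1}{\left(\left(g + 99971\right) - 259821\right) + s} = \frac{1}{\left(\left(-234195 + 99971\right) - 259821\right) + 2349} = \frac{1}{\left(-134224 - 259821\right) + 2349} = \frac{1}{-394045 + 2349} = \frac{1}{-391696} = - \frac{1}{391696}$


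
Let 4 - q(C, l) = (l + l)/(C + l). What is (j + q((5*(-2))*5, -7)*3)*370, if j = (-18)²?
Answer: 2356900/19 ≈ 1.2405e+5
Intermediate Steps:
j = 324
q(C, l) = 4 - 2*l/(C + l) (q(C, l) = 4 - (l + l)/(C + l) = 4 - 2*l/(C + l))
(j + q((5*(-2))*5, -7)*3)*370 = (324 + (2*(-7 + 2*((5*(-2))*5))/((5*(-2))*5 - 7))*3)*370 = (324 + (2*(-7 + 2*(-10*5))/(-10*5 - 7))*3)*370 = (324 + (2*(-7 + 2*(-50))/(-50 - 7))*3)*370 = (324 + (2*(-7 - 100)/(-57))*3)*370 = (324 + (2*(-1/57)*(-107))*3)*370 = (324 + (214/57)*3)*370 = (324 + 214/19)*370 = (6370/19)*370 = 2356900/19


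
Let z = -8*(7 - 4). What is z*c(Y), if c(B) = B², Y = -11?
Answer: -2904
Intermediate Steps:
z = -24 (z = -8*3 = -24)
z*c(Y) = -24*(-11)² = -24*121 = -2904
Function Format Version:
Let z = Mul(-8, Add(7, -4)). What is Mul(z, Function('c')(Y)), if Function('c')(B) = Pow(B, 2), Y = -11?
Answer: -2904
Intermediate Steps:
z = -24 (z = Mul(-8, 3) = -24)
Mul(z, Function('c')(Y)) = Mul(-24, Pow(-11, 2)) = Mul(-24, 121) = -2904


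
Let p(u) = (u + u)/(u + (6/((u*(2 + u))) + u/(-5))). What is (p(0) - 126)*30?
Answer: -3780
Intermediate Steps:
p(u) = 2*u/(4*u/5 + 6/(u*(2 + u))) (p(u) = (2*u)/(u + (6*(1/(u*(2 + u))) + u*(-1/5))) = (2*u)/(u + (6/(u*(2 + u)) - u/5)) = (2*u)/(u + (-u/5 + 6/(u*(2 + u)))) = (2*u)/(4*u/5 + 6/(u*(2 + u))) = 2*u/(4*u/5 + 6/(u*(2 + u))))
(p(0) - 126)*30 = (5*0**2*(2 + 0)/(15 + 2*0**3 + 4*0**2) - 126)*30 = (5*0*2/(15 + 2*0 + 4*0) - 126)*30 = (5*0*2/(15 + 0 + 0) - 126)*30 = (5*0*2/15 - 126)*30 = (5*0*(1/15)*2 - 126)*30 = (0 - 126)*30 = -126*30 = -3780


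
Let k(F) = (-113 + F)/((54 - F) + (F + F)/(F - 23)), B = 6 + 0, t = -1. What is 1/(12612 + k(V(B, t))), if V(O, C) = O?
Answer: 804/10138229 ≈ 7.9304e-5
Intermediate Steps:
B = 6
k(F) = (-113 + F)/(54 - F + 2*F/(-23 + F)) (k(F) = (-113 + F)/((54 - F) + (2*F)/(-23 + F)) = (-113 + F)/((54 - F) + 2*F/(-23 + F)) = (-113 + F)/(54 - F + 2*F/(-23 + F)))
1/(12612 + k(V(B, t))) = 1/(12612 + (-2599 - 1*6² + 136*6)/(1242 + 6² - 79*6)) = 1/(12612 + (-2599 - 1*36 + 816)/(1242 + 36 - 474)) = 1/(12612 + (-2599 - 36 + 816)/804) = 1/(12612 + (1/804)*(-1819)) = 1/(12612 - 1819/804) = 1/(10138229/804) = 804/10138229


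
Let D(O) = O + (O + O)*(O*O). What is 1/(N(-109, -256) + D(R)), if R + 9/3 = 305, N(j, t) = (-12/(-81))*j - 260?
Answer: 27/1487355530 ≈ 1.8153e-8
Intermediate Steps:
N(j, t) = -260 + 4*j/27 (N(j, t) = (-12*(-1/81))*j - 260 = 4*j/27 - 260 = -260 + 4*j/27)
R = 302 (R = -3 + 305 = 302)
D(O) = O + 2*O**3 (D(O) = O + (2*O)*O**2 = O + 2*O**3)
1/(N(-109, -256) + D(R)) = 1/((-260 + (4/27)*(-109)) + (302 + 2*302**3)) = 1/((-260 - 436/27) + (302 + 2*27543608)) = 1/(-7456/27 + (302 + 55087216)) = 1/(-7456/27 + 55087518) = 1/(1487355530/27) = 27/1487355530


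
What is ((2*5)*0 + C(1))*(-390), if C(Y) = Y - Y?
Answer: 0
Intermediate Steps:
C(Y) = 0
((2*5)*0 + C(1))*(-390) = ((2*5)*0 + 0)*(-390) = (10*0 + 0)*(-390) = (0 + 0)*(-390) = 0*(-390) = 0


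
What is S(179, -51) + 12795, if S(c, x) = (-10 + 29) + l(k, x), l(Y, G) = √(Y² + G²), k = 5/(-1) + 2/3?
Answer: 12814 + √23578/3 ≈ 12865.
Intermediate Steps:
k = -13/3 (k = 5*(-1) + 2*(⅓) = -5 + ⅔ = -13/3 ≈ -4.3333)
l(Y, G) = √(G² + Y²)
S(c, x) = 19 + √(169/9 + x²) (S(c, x) = (-10 + 29) + √(x² + (-13/3)²) = 19 + √(x² + 169/9) = 19 + √(169/9 + x²))
S(179, -51) + 12795 = (19 + √(169 + 9*(-51)²)/3) + 12795 = (19 + √(169 + 9*2601)/3) + 12795 = (19 + √(169 + 23409)/3) + 12795 = (19 + √23578/3) + 12795 = 12814 + √23578/3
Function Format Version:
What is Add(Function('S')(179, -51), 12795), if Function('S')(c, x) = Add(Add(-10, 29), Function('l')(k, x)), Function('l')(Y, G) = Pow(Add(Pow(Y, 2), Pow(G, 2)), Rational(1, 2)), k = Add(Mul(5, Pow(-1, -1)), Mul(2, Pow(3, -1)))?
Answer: Add(12814, Mul(Rational(1, 3), Pow(23578, Rational(1, 2)))) ≈ 12865.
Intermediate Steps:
k = Rational(-13, 3) (k = Add(Mul(5, -1), Mul(2, Rational(1, 3))) = Add(-5, Rational(2, 3)) = Rational(-13, 3) ≈ -4.3333)
Function('l')(Y, G) = Pow(Add(Pow(G, 2), Pow(Y, 2)), Rational(1, 2))
Function('S')(c, x) = Add(19, Pow(Add(Rational(169, 9), Pow(x, 2)), Rational(1, 2))) (Function('S')(c, x) = Add(Add(-10, 29), Pow(Add(Pow(x, 2), Pow(Rational(-13, 3), 2)), Rational(1, 2))) = Add(19, Pow(Add(Pow(x, 2), Rational(169, 9)), Rational(1, 2))) = Add(19, Pow(Add(Rational(169, 9), Pow(x, 2)), Rational(1, 2))))
Add(Function('S')(179, -51), 12795) = Add(Add(19, Mul(Rational(1, 3), Pow(Add(169, Mul(9, Pow(-51, 2))), Rational(1, 2)))), 12795) = Add(Add(19, Mul(Rational(1, 3), Pow(Add(169, Mul(9, 2601)), Rational(1, 2)))), 12795) = Add(Add(19, Mul(Rational(1, 3), Pow(Add(169, 23409), Rational(1, 2)))), 12795) = Add(Add(19, Mul(Rational(1, 3), Pow(23578, Rational(1, 2)))), 12795) = Add(12814, Mul(Rational(1, 3), Pow(23578, Rational(1, 2))))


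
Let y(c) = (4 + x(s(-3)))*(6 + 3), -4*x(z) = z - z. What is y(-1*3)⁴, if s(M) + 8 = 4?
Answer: 1679616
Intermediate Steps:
s(M) = -4 (s(M) = -8 + 4 = -4)
x(z) = 0 (x(z) = -(z - z)/4 = -¼*0 = 0)
y(c) = 36 (y(c) = (4 + 0)*(6 + 3) = 4*9 = 36)
y(-1*3)⁴ = 36⁴ = 1679616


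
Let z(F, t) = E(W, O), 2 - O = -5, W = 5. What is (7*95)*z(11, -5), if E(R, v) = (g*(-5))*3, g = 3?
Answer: -29925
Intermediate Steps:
O = 7 (O = 2 - 1*(-5) = 2 + 5 = 7)
E(R, v) = -45 (E(R, v) = (3*(-5))*3 = -15*3 = -45)
z(F, t) = -45
(7*95)*z(11, -5) = (7*95)*(-45) = 665*(-45) = -29925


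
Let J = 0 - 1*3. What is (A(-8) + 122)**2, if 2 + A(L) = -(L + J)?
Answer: 17161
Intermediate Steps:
J = -3 (J = 0 - 3 = -3)
A(L) = 1 - L (A(L) = -2 - (L - 3) = -2 - (-3 + L) = -2 + (3 - L) = 1 - L)
(A(-8) + 122)**2 = ((1 - 1*(-8)) + 122)**2 = ((1 + 8) + 122)**2 = (9 + 122)**2 = 131**2 = 17161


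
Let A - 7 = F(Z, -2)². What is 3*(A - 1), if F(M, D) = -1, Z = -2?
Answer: 21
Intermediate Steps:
A = 8 (A = 7 + (-1)² = 7 + 1 = 8)
3*(A - 1) = 3*(8 - 1) = 3*7 = 21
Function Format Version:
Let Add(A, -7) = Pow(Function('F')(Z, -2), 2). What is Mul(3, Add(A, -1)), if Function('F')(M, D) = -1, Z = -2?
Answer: 21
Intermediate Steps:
A = 8 (A = Add(7, Pow(-1, 2)) = Add(7, 1) = 8)
Mul(3, Add(A, -1)) = Mul(3, Add(8, -1)) = Mul(3, 7) = 21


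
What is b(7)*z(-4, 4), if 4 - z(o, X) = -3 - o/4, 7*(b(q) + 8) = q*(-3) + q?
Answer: -60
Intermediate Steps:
b(q) = -8 - 2*q/7 (b(q) = -8 + (q*(-3) + q)/7 = -8 + (-3*q + q)/7 = -8 + (-2*q)/7 = -8 - 2*q/7)
z(o, X) = 7 + o/4 (z(o, X) = 4 - (-3 - o/4) = 4 + (3 + o/4) = 7 + o/4)
b(7)*z(-4, 4) = (-8 - 2/7*7)*(7 + (1/4)*(-4)) = (-8 - 2)*(7 - 1) = -10*6 = -60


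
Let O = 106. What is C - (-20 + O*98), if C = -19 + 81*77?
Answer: -4150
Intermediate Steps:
C = 6218 (C = -19 + 6237 = 6218)
C - (-20 + O*98) = 6218 - (-20 + 106*98) = 6218 - (-20 + 10388) = 6218 - 1*10368 = 6218 - 10368 = -4150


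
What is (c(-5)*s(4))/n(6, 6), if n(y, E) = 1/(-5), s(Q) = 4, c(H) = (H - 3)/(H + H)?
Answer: -16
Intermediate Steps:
c(H) = (-3 + H)/(2*H) (c(H) = (-3 + H)/((2*H)) = (-3 + H)*(1/(2*H)) = (-3 + H)/(2*H))
n(y, E) = -⅕ (n(y, E) = 1*(-⅕) = -⅕)
(c(-5)*s(4))/n(6, 6) = (((½)*(-3 - 5)/(-5))*4)/(-⅕) = (((½)*(-⅕)*(-8))*4)*(-5) = ((⅘)*4)*(-5) = (16/5)*(-5) = -16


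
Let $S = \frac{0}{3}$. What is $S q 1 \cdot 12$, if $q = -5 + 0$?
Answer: $0$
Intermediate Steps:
$q = -5$
$S = 0$ ($S = 0 \cdot \frac{1}{3} = 0$)
$S q 1 \cdot 12 = 0 \left(-5\right) 1 \cdot 12 = 0 \cdot 1 \cdot 12 = 0 \cdot 12 = 0$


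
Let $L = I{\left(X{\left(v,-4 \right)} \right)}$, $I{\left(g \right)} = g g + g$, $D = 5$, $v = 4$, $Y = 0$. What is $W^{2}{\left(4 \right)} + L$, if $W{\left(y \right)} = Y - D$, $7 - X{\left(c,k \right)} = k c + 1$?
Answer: $531$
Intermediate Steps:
$X{\left(c,k \right)} = 6 - c k$ ($X{\left(c,k \right)} = 7 - \left(k c + 1\right) = 7 - \left(c k + 1\right) = 7 - \left(1 + c k\right) = 6 - c k$)
$I{\left(g \right)} = g + g^{2}$ ($I{\left(g \right)} = g^{2} + g = g + g^{2}$)
$L = 506$ ($L = \left(6 - 4 \left(-4\right)\right) \left(1 - \left(-6 + 4 \left(-4\right)\right)\right) = \left(6 + 16\right) \left(1 + \left(6 + 16\right)\right) = 22 \left(1 + 22\right) = 22 \cdot 23 = 506$)
$W{\left(y \right)} = -5$ ($W{\left(y \right)} = 0 - 5 = -5$)
$W^{2}{\left(4 \right)} + L = \left(-5\right)^{2} + 506 = 25 + 506 = 531$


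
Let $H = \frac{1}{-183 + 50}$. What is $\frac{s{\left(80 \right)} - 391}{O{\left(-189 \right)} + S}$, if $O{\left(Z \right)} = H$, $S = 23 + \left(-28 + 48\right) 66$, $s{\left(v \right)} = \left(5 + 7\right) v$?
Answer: $\frac{75677}{178618} \approx 0.42368$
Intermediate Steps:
$s{\left(v \right)} = 12 v$
$S = 1343$ ($S = 23 + 20 \cdot 66 = 23 + 1320 = 1343$)
$H = - \frac{1}{133}$ ($H = \frac{1}{-133} = - \frac{1}{133} \approx -0.0075188$)
$O{\left(Z \right)} = - \frac{1}{133}$
$\frac{s{\left(80 \right)} - 391}{O{\left(-189 \right)} + S} = \frac{12 \cdot 80 - 391}{- \frac{1}{133} + 1343} = \frac{960 - 391}{\frac{178618}{133}} = 569 \cdot \frac{133}{178618} = \frac{75677}{178618}$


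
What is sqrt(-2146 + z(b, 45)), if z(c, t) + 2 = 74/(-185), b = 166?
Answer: I*sqrt(53710)/5 ≈ 46.351*I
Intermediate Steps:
z(c, t) = -12/5 (z(c, t) = -2 + 74/(-185) = -2 + 74*(-1/185) = -2 - 2/5 = -12/5)
sqrt(-2146 + z(b, 45)) = sqrt(-2146 - 12/5) = sqrt(-10742/5) = I*sqrt(53710)/5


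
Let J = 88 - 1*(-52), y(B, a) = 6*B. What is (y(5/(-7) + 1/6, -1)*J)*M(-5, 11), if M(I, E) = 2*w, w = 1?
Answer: -920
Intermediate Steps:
M(I, E) = 2 (M(I, E) = 2*1 = 2)
J = 140 (J = 88 + 52 = 140)
(y(5/(-7) + 1/6, -1)*J)*M(-5, 11) = ((6*(5/(-7) + 1/6))*140)*2 = ((6*(5*(-⅐) + 1*(⅙)))*140)*2 = ((6*(-5/7 + ⅙))*140)*2 = ((6*(-23/42))*140)*2 = -23/7*140*2 = -460*2 = -920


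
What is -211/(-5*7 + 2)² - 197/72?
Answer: -25525/8712 ≈ -2.9299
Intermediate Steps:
-211/(-5*7 + 2)² - 197/72 = -211/(-35 + 2)² - 197*1/72 = -211/((-33)²) - 197/72 = -211/1089 - 197/72 = -25525/8712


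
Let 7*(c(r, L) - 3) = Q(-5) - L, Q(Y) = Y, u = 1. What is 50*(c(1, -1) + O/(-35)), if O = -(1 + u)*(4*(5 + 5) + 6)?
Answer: 1770/7 ≈ 252.86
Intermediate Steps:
O = -92 (O = -(1 + 1)*(4*(5 + 5) + 6) = -2*(4*10 + 6) = -2*(40 + 6) = -2*46 = -1*92 = -92)
c(r, L) = 16/7 - L/7 (c(r, L) = 3 + (-5 - L)/7 = 3 + (-5/7 - L/7) = 16/7 - L/7)
50*(c(1, -1) + O/(-35)) = 50*((16/7 - 1/7*(-1)) - 92/(-35)) = 50*((16/7 + 1/7) - 92*(-1/35)) = 50*(17/7 + 92/35) = 50*(177/35) = 1770/7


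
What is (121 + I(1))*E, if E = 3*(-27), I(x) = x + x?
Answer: -9963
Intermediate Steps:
I(x) = 2*x
E = -81
(121 + I(1))*E = (121 + 2*1)*(-81) = (121 + 2)*(-81) = 123*(-81) = -9963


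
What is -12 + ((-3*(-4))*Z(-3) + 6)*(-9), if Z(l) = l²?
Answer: -1038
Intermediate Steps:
-12 + ((-3*(-4))*Z(-3) + 6)*(-9) = -12 + (-3*(-4)*(-3)² + 6)*(-9) = -12 + (12*9 + 6)*(-9) = -12 + (108 + 6)*(-9) = -12 + 114*(-9) = -12 - 1026 = -1038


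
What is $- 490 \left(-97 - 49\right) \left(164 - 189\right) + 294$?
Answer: $-1788206$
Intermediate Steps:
$- 490 \left(-97 - 49\right) \left(164 - 189\right) + 294 = - 490 \left(\left(-146\right) \left(-25\right)\right) + 294 = \left(-490\right) 3650 + 294 = -1788500 + 294 = -1788206$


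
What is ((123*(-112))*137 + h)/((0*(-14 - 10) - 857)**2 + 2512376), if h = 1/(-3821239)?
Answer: -7211870219569/12406894316175 ≈ -0.58128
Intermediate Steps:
h = -1/3821239 ≈ -2.6170e-7
((123*(-112))*137 + h)/((0*(-14 - 10) - 857)**2 + 2512376) = ((123*(-112))*137 - 1/3821239)/((0*(-14 - 10) - 857)**2 + 2512376) = (-13776*137 - 1/3821239)/((0*(-24) - 857)**2 + 2512376) = (-1887312 - 1/3821239)/((0 - 857)**2 + 2512376) = -7211870219569/(3821239*((-857)**2 + 2512376)) = -7211870219569/(3821239*(734449 + 2512376)) = -7211870219569/3821239/3246825 = -7211870219569/3821239*1/3246825 = -7211870219569/12406894316175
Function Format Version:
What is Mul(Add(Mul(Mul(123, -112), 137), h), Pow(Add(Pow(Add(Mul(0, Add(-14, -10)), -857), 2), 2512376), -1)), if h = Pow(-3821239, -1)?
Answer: Rational(-7211870219569, 12406894316175) ≈ -0.58128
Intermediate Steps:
h = Rational(-1, 3821239) ≈ -2.6170e-7
Mul(Add(Mul(Mul(123, -112), 137), h), Pow(Add(Pow(Add(Mul(0, Add(-14, -10)), -857), 2), 2512376), -1)) = Mul(Add(Mul(Mul(123, -112), 137), Rational(-1, 3821239)), Pow(Add(Pow(Add(Mul(0, Add(-14, -10)), -857), 2), 2512376), -1)) = Mul(Add(Mul(-13776, 137), Rational(-1, 3821239)), Pow(Add(Pow(Add(Mul(0, -24), -857), 2), 2512376), -1)) = Mul(Add(-1887312, Rational(-1, 3821239)), Pow(Add(Pow(Add(0, -857), 2), 2512376), -1)) = Mul(Rational(-7211870219569, 3821239), Pow(Add(Pow(-857, 2), 2512376), -1)) = Mul(Rational(-7211870219569, 3821239), Pow(Add(734449, 2512376), -1)) = Mul(Rational(-7211870219569, 3821239), Pow(3246825, -1)) = Mul(Rational(-7211870219569, 3821239), Rational(1, 3246825)) = Rational(-7211870219569, 12406894316175)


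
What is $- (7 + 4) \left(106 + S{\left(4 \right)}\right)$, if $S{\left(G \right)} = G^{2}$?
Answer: $-1342$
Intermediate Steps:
$- (7 + 4) \left(106 + S{\left(4 \right)}\right) = - (7 + 4) \left(106 + 4^{2}\right) = \left(-1\right) 11 \left(106 + 16\right) = \left(-11\right) 122 = -1342$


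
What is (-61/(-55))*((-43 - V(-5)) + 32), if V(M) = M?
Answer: -366/55 ≈ -6.6545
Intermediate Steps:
(-61/(-55))*((-43 - V(-5)) + 32) = (-61/(-55))*((-43 - 1*(-5)) + 32) = (-61*(-1/55))*((-43 + 5) + 32) = 61*(-38 + 32)/55 = (61/55)*(-6) = -366/55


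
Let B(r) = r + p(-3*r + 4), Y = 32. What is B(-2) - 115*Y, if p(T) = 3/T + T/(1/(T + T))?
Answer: -34817/10 ≈ -3481.7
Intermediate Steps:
p(T) = 2*T² + 3/T (p(T) = 3/T + T/(1/(2*T)) = 3/T + T/((1/(2*T))) = 3/T + T*(2*T) = 3/T + 2*T² = 2*T² + 3/T)
B(r) = r + (3 + 2*(4 - 3*r)³)/(4 - 3*r) (B(r) = r + (3 + 2*(-3*r + 4)³)/(-3*r + 4) = r + (3 + 2*(4 - 3*r)³)/(4 - 3*r))
B(-2) - 115*Y = (-131 - 213*(-2)² + 54*(-2)³ + 284*(-2))/(-4 + 3*(-2)) - 115*32 = (-131 - 213*4 + 54*(-8) - 568)/(-4 - 6) - 3680 = (-131 - 852 - 432 - 568)/(-10) - 3680 = -⅒*(-1983) - 3680 = 1983/10 - 3680 = -34817/10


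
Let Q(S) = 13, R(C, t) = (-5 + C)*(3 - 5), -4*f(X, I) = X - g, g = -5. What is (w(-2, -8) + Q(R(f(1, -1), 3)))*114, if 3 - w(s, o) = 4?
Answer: 1368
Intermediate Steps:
f(X, I) = -5/4 - X/4 (f(X, I) = -(X - 1*(-5))/4 = -(X + 5)/4 = -(5 + X)/4 = -5/4 - X/4)
R(C, t) = 10 - 2*C (R(C, t) = (-5 + C)*(-2) = 10 - 2*C)
w(s, o) = -1 (w(s, o) = 3 - 1*4 = 3 - 4 = -1)
(w(-2, -8) + Q(R(f(1, -1), 3)))*114 = (-1 + 13)*114 = 12*114 = 1368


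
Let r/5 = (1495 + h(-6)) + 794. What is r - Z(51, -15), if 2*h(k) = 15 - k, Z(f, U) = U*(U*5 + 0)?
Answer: 20745/2 ≈ 10373.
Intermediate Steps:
Z(f, U) = 5*U**2 (Z(f, U) = U*(5*U + 0) = U*(5*U) = 5*U**2)
h(k) = 15/2 - k/2 (h(k) = (15 - k)/2 = 15/2 - k/2)
r = 22995/2 (r = 5*((1495 + (15/2 - 1/2*(-6))) + 794) = 5*((1495 + (15/2 + 3)) + 794) = 5*((1495 + 21/2) + 794) = 5*(3011/2 + 794) = 5*(4599/2) = 22995/2 ≈ 11498.)
r - Z(51, -15) = 22995/2 - 5*(-15)**2 = 22995/2 - 5*225 = 22995/2 - 1*1125 = 22995/2 - 1125 = 20745/2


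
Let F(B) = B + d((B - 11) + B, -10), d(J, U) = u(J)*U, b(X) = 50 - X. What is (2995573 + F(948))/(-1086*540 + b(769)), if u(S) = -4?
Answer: -2996561/587159 ≈ -5.1035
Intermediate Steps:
d(J, U) = -4*U
F(B) = 40 + B (F(B) = B - 4*(-10) = B + 40 = 40 + B)
(2995573 + F(948))/(-1086*540 + b(769)) = (2995573 + (40 + 948))/(-1086*540 + (50 - 1*769)) = (2995573 + 988)/(-586440 + (50 - 769)) = 2996561/(-586440 - 719) = 2996561/(-587159) = 2996561*(-1/587159) = -2996561/587159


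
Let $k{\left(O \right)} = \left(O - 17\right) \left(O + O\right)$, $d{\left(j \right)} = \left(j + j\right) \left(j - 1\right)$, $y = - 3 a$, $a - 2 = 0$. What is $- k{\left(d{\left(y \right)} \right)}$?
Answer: $-11256$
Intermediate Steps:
$a = 2$ ($a = 2 + 0 = 2$)
$y = -6$ ($y = \left(-3\right) 2 = -6$)
$d{\left(j \right)} = 2 j \left(-1 + j\right)$
$k{\left(O \right)} = 2 O \left(-17 + O\right)$ ($k{\left(O \right)} = \left(-17 + O\right) 2 O = 2 O \left(-17 + O\right)$)
$- k{\left(d{\left(y \right)} \right)} = - 2 \cdot 2 \left(-6\right) \left(-1 - 6\right) \left(-17 + 2 \left(-6\right) \left(-1 - 6\right)\right) = - 2 \cdot 2 \left(-6\right) \left(-7\right) \left(-17 + 2 \left(-6\right) \left(-7\right)\right) = - 2 \cdot 84 \left(-17 + 84\right) = - 2 \cdot 84 \cdot 67 = \left(-1\right) 11256 = -11256$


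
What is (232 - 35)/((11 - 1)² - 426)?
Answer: -197/326 ≈ -0.60429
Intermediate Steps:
(232 - 35)/((11 - 1)² - 426) = 197/(10² - 426) = 197/(100 - 426) = 197/(-326) = 197*(-1/326) = -197/326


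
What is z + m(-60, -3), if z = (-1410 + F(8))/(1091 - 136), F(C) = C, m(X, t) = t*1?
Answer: -4267/955 ≈ -4.4681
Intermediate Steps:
m(X, t) = t
z = -1402/955 (z = (-1410 + 8)/(1091 - 136) = -1402/955 ≈ -1.4681)
z + m(-60, -3) = -1402/955 - 3 = -4267/955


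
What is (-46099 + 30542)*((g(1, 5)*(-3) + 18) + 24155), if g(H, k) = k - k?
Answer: -376059361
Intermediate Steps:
g(H, k) = 0
(-46099 + 30542)*((g(1, 5)*(-3) + 18) + 24155) = (-46099 + 30542)*((0*(-3) + 18) + 24155) = -15557*((0 + 18) + 24155) = -15557*(18 + 24155) = -15557*24173 = -376059361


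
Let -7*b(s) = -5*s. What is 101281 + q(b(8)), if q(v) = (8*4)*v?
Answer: 710247/7 ≈ 1.0146e+5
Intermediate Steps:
b(s) = 5*s/7 (b(s) = -(-5)*s/7 = 5*s/7)
q(v) = 32*v
101281 + q(b(8)) = 101281 + 32*((5/7)*8) = 101281 + 32*(40/7) = 101281 + 1280/7 = 710247/7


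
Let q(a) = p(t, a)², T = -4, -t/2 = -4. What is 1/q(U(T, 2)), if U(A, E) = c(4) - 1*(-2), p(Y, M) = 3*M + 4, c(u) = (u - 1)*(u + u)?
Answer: 1/6724 ≈ 0.00014872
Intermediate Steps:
t = 8 (t = -2*(-4) = 8)
c(u) = 2*u*(-1 + u) (c(u) = (-1 + u)*(2*u) = 2*u*(-1 + u))
p(Y, M) = 4 + 3*M
U(A, E) = 26 (U(A, E) = 2*4*(-1 + 4) - 1*(-2) = 2*4*3 + 2 = 24 + 2 = 26)
q(a) = (4 + 3*a)²
1/q(U(T, 2)) = 1/((4 + 3*26)²) = 1/((4 + 78)²) = 1/(82²) = 1/6724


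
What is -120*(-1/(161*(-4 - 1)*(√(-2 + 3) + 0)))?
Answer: -24/161 ≈ -0.14907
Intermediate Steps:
-120*(-1/(161*(-4 - 1)*(√(-2 + 3) + 0))) = -120*1/(805*(√1 + 0)) = -120*1/(805*(1 + 0)) = -120/((-(-805))) = -120/((-161*(-5))) = -120/805 = -120*1/805 = -24/161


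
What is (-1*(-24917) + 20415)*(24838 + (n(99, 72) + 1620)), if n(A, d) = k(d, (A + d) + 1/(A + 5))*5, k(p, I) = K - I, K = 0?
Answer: 30176458431/26 ≈ 1.1606e+9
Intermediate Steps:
k(p, I) = -I (k(p, I) = 0 - I = -I)
n(A, d) = -5*A - 5*d - 5/(5 + A) (n(A, d) = -((A + d) + 1/(A + 5))*5 = -((A + d) + 1/(5 + A))*5 = -(A + d + 1/(5 + A))*5 = (-A - d - 1/(5 + A))*5 = -5*A - 5*d - 5/(5 + A))
(-1*(-24917) + 20415)*(24838 + (n(99, 72) + 1620)) = (-1*(-24917) + 20415)*(24838 + (5*(-1 - (5 + 99)*(99 + 72))/(5 + 99) + 1620)) = (24917 + 20415)*(24838 + (5*(-1 - 1*104*171)/104 + 1620)) = 45332*(24838 + (5*(1/104)*(-1 - 17784) + 1620)) = 45332*(24838 + (5*(1/104)*(-17785) + 1620)) = 45332*(24838 + (-88925/104 + 1620)) = 45332*(24838 + 79555/104) = 45332*(2662707/104) = 30176458431/26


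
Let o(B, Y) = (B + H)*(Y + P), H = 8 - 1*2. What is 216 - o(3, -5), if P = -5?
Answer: 306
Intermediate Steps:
H = 6 (H = 8 - 2 = 6)
o(B, Y) = (-5 + Y)*(6 + B) (o(B, Y) = (B + 6)*(Y - 5) = (6 + B)*(-5 + Y) = (-5 + Y)*(6 + B))
216 - o(3, -5) = 216 - (-30 - 5*3 + 6*(-5) + 3*(-5)) = 216 - (-30 - 15 - 30 - 15) = 216 - 1*(-90) = 216 + 90 = 306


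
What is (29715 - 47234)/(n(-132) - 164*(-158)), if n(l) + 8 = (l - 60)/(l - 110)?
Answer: -2119799/3134480 ≈ -0.67628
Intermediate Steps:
n(l) = -8 + (-60 + l)/(-110 + l) (n(l) = -8 + (l - 60)/(l - 110) = -8 + (-60 + l)/(-110 + l))
(29715 - 47234)/(n(-132) - 164*(-158)) = (29715 - 47234)/((820 - 7*(-132))/(-110 - 132) - 164*(-158)) = -17519/((820 + 924)/(-242) + 25912) = -17519/(-1/242*1744 + 25912) = -17519/(-872/121 + 25912) = -17519/3134480/121 = -17519*121/3134480 = -2119799/3134480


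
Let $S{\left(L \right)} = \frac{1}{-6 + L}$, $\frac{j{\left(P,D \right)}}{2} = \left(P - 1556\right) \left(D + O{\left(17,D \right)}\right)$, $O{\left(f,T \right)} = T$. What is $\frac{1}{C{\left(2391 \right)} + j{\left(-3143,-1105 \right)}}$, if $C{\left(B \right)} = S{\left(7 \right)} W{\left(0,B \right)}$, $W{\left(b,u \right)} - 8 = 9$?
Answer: $\frac{1}{20769597} \approx 4.8147 \cdot 10^{-8}$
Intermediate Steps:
$W{\left(b,u \right)} = 17$ ($W{\left(b,u \right)} = 8 + 9 = 17$)
$j{\left(P,D \right)} = 4 D \left(-1556 + P\right)$ ($j{\left(P,D \right)} = 2 \left(P - 1556\right) \left(D + D\right) = 2 \left(-1556 + P\right) 2 D = 2 \cdot 2 D \left(-1556 + P\right) = 4 D \left(-1556 + P\right)$)
$C{\left(B \right)} = 17$ ($C{\left(B \right)} = \frac{1}{-6 + 7} \cdot 17 = 1^{-1} \cdot 17 = 1 \cdot 17 = 17$)
$\frac{1}{C{\left(2391 \right)} + j{\left(-3143,-1105 \right)}} = \frac{1}{17 + 4 \left(-1105\right) \left(-1556 - 3143\right)} = \frac{1}{17 + 4 \left(-1105\right) \left(-4699\right)} = \frac{1}{17 + 20769580} = \frac{1}{20769597}$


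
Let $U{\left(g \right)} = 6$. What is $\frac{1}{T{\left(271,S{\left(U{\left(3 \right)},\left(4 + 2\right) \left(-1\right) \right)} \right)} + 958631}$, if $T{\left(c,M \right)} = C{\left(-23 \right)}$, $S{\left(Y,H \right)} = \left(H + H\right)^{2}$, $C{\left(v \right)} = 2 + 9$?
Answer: $\frac{1}{958642} \approx 1.0431 \cdot 10^{-6}$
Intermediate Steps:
$C{\left(v \right)} = 11$
$S{\left(Y,H \right)} = 4 H^{2}$ ($S{\left(Y,H \right)} = \left(2 H\right)^{2} = 4 H^{2}$)
$T{\left(c,M \right)} = 11$
$\frac{1}{T{\left(271,S{\left(U{\left(3 \right)},\left(4 + 2\right) \left(-1\right) \right)} \right)} + 958631} = \frac{1}{11 + 958631} = \frac{1}{958642}$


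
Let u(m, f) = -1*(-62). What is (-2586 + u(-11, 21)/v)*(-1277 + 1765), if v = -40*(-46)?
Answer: -145124429/115 ≈ -1.2620e+6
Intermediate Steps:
u(m, f) = 62
v = 1840
(-2586 + u(-11, 21)/v)*(-1277 + 1765) = (-2586 + 62/1840)*(-1277 + 1765) = (-2586 + 62*(1/1840))*488 = (-2586 + 31/920)*488 = -2379089/920*488 = -145124429/115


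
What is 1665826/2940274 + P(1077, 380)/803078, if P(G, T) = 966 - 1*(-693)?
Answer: 671333063497/1180634681686 ≈ 0.56862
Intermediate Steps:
P(G, T) = 1659 (P(G, T) = 966 + 693 = 1659)
1665826/2940274 + P(1077, 380)/803078 = 1665826/2940274 + 1659/803078 = 1665826*(1/2940274) + 1659*(1/803078) = 832913/1470137 + 1659/803078 = 671333063497/1180634681686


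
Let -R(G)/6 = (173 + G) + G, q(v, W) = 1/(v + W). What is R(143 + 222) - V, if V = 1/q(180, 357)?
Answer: -5955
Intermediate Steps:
q(v, W) = 1/(W + v)
V = 537 (V = 1/(1/(357 + 180)) = 1/(1/537) = 537)
R(G) = -1038 - 12*G (R(G) = -6*((173 + G) + G) = -6*(173 + 2*G) = -1038 - 12*G)
R(143 + 222) - V = (-1038 - 12*(143 + 222)) - 1*537 = (-1038 - 12*365) - 537 = (-1038 - 4380) - 537 = -5418 - 537 = -5955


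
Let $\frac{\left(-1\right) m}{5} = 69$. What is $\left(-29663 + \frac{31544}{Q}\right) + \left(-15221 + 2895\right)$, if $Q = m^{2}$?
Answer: $- \frac{4997709181}{119025} \approx -41989.0$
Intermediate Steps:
$m = -345$ ($m = \left(-5\right) 69 = -345$)
$Q = 119025$ ($Q = \left(-345\right)^{2} = 119025$)
$\left(-29663 + \frac{31544}{Q}\right) + \left(-15221 + 2895\right) = \left(-29663 + \frac{31544}{119025}\right) + \left(-15221 + 2895\right) = \left(-29663 + 31544 \cdot \frac{1}{119025}\right) - 12326 = \left(-29663 + \frac{31544}{119025}\right) - 12326 = - \frac{3530607031}{119025} - 12326 = - \frac{4997709181}{119025}$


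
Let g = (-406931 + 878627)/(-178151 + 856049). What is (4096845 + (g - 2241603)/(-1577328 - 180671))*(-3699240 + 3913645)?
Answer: 174468209183298447593690/198624001017 ≈ 8.7838e+11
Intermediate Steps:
g = 78616/112983 (g = 471696/677898 = 471696*(1/677898) = 78616/112983 ≈ 0.69582)
(4096845 + (g - 2241603)/(-1577328 - 180671))*(-3699240 + 3913645) = (4096845 + (78616/112983 - 2241603)/(-1577328 - 180671))*(-3699240 + 3913645) = (4096845 - 253262953133/112983/(-1757999))*214405 = (4096845 - 253262953133/112983*(-1/1757999))*214405 = (4096845 + 253262953133/198624001017)*214405 = (813731998709444498/198624001017)*214405 = 174468209183298447593690/198624001017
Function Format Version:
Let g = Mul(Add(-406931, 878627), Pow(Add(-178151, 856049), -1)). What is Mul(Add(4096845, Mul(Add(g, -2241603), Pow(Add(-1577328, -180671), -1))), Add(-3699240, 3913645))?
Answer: Rational(174468209183298447593690, 198624001017) ≈ 8.7838e+11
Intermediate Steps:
g = Rational(78616, 112983) (g = Mul(471696, Pow(677898, -1)) = Mul(471696, Rational(1, 677898)) = Rational(78616, 112983) ≈ 0.69582)
Mul(Add(4096845, Mul(Add(g, -2241603), Pow(Add(-1577328, -180671), -1))), Add(-3699240, 3913645)) = Mul(Add(4096845, Mul(Add(Rational(78616, 112983), -2241603), Pow(Add(-1577328, -180671), -1))), Add(-3699240, 3913645)) = Mul(Add(4096845, Mul(Rational(-253262953133, 112983), Pow(-1757999, -1))), 214405) = Mul(Add(4096845, Mul(Rational(-253262953133, 112983), Rational(-1, 1757999))), 214405) = Mul(Add(4096845, Rational(253262953133, 198624001017)), 214405) = Mul(Rational(813731998709444498, 198624001017), 214405) = Rational(174468209183298447593690, 198624001017)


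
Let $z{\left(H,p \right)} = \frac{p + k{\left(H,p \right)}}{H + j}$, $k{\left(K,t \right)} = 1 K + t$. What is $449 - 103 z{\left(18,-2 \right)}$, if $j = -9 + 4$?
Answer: $\frac{4395}{13} \approx 338.08$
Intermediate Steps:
$j = -5$
$k{\left(K,t \right)} = K + t$
$z{\left(H,p \right)} = \frac{H + 2 p}{-5 + H}$ ($z{\left(H,p \right)} = \frac{p + \left(H + p\right)}{H - 5} = \frac{H + 2 p}{-5 + H}$)
$449 - 103 z{\left(18,-2 \right)} = 449 - 103 \frac{18 + 2 \left(-2\right)}{-5 + 18} = 449 - 103 \frac{18 - 4}{13} = 449 - 103 \cdot \frac{1}{13} \cdot 14 = 449 - \frac{1442}{13} = \frac{4395}{13}$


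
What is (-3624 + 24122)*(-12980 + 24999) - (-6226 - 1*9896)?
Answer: 246381584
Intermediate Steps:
(-3624 + 24122)*(-12980 + 24999) - (-6226 - 1*9896) = 20498*12019 - (-6226 - 9896) = 246365462 - 1*(-16122) = 246365462 + 16122 = 246381584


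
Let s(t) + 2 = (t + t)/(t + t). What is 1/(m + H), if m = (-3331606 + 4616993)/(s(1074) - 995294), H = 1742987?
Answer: 995295/1734784960778 ≈ 5.7373e-7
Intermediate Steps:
s(t) = -1 (s(t) = -2 + (t + t)/(t + t) = -2 + (2*t)/((2*t)) = -2 + (2*t)*(1/(2*t)) = -2 + 1 = -1)
m = -1285387/995295 (m = (-3331606 + 4616993)/(-1 - 995294) = 1285387/(-995295) = 1285387*(-1/995295) = -1285387/995295 ≈ -1.2915)
1/(m + H) = 1/(-1285387/995295 + 1742987) = 1/(1734784960778/995295) = 995295/1734784960778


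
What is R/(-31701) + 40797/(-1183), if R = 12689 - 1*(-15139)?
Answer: -442075407/12500761 ≈ -35.364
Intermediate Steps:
R = 27828 (R = 12689 + 15139 = 27828)
R/(-31701) + 40797/(-1183) = 27828/(-31701) + 40797/(-1183) = 27828*(-1/31701) + 40797*(-1/1183) = -9276/10567 - 40797/1183 = -442075407/12500761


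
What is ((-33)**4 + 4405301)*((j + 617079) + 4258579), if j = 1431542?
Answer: 35264955398400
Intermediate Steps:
((-33)**4 + 4405301)*((j + 617079) + 4258579) = ((-33)**4 + 4405301)*((1431542 + 617079) + 4258579) = (1185921 + 4405301)*(2048621 + 4258579) = 5591222*6307200 = 35264955398400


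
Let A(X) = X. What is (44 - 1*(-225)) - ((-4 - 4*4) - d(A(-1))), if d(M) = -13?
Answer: 276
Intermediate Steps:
(44 - 1*(-225)) - ((-4 - 4*4) - d(A(-1))) = (44 - 1*(-225)) - ((-4 - 4*4) - 1*(-13)) = (44 + 225) - ((-4 - 16) + 13) = 269 - (-20 + 13) = 269 - 1*(-7) = 269 + 7 = 276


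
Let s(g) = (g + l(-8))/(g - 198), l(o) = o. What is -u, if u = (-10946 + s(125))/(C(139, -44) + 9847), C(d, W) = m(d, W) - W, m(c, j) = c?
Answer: 159835/146438 ≈ 1.0915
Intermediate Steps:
C(d, W) = d - W
s(g) = (-8 + g)/(-198 + g) (s(g) = (g - 8)/(g - 198) = (-8 + g)/(-198 + g))
u = -159835/146438 (u = (-10946 + (-8 + 125)/(-198 + 125))/((139 - 1*(-44)) + 9847) = (-10946 + 117/(-73))/((139 + 44) + 9847) = (-10946 - 1/73*117)/(183 + 9847) = (-10946 - 117/73)/10030 = -799175/73*1/10030 = -159835/146438 ≈ -1.0915)
-u = -1*(-159835/146438) = 159835/146438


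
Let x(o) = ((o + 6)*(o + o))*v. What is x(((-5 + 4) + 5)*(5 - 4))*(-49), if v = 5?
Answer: -19600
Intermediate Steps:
x(o) = 10*o*(6 + o) (x(o) = ((o + 6)*(o + o))*5 = ((6 + o)*(2*o))*5 = (2*o*(6 + o))*5 = 10*o*(6 + o))
x(((-5 + 4) + 5)*(5 - 4))*(-49) = (10*(((-5 + 4) + 5)*(5 - 4))*(6 + ((-5 + 4) + 5)*(5 - 4)))*(-49) = (10*((-1 + 5)*1)*(6 + (-1 + 5)*1))*(-49) = (10*(4*1)*(6 + 4*1))*(-49) = (10*4*(6 + 4))*(-49) = (10*4*10)*(-49) = 400*(-49) = -19600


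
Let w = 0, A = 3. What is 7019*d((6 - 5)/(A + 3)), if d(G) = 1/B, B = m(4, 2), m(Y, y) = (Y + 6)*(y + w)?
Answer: 7019/20 ≈ 350.95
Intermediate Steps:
m(Y, y) = y*(6 + Y) (m(Y, y) = (Y + 6)*(y + 0) = (6 + Y)*y = y*(6 + Y))
B = 20 (B = 2*(6 + 4) = 2*10 = 20)
d(G) = 1/20
7019*d((6 - 5)/(A + 3)) = 7019*(1/20) = 7019/20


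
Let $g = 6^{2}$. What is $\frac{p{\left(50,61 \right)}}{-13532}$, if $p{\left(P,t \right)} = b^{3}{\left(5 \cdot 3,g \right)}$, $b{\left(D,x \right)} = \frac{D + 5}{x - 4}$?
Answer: $- \frac{125}{6928384} \approx -1.8042 \cdot 10^{-5}$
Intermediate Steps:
$g = 36$
$b{\left(D,x \right)} = \frac{5 + D}{-4 + x}$
$p{\left(P,t \right)} = \frac{125}{512}$ ($p{\left(P,t \right)} = \left(\frac{5 + 5 \cdot 3}{-4 + 36}\right)^{3} = \left(\frac{5 + 15}{32}\right)^{3} = \left(\frac{1}{32} \cdot 20\right)^{3} = \left(\frac{5}{8}\right)^{3} = \frac{125}{512}$)
$\frac{p{\left(50,61 \right)}}{-13532} = \frac{125}{512 \left(-13532\right)} = \frac{125}{512} \left(- \frac{1}{13532}\right) = - \frac{125}{6928384}$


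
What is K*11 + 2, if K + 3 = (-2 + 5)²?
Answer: 68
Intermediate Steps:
K = 6 (K = -3 + (-2 + 5)² = -3 + 3² = -3 + 9 = 6)
K*11 + 2 = 6*11 + 2 = 66 + 2 = 68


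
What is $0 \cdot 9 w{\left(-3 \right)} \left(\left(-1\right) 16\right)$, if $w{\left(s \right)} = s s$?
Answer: $0$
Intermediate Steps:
$w{\left(s \right)} = s^{2}$
$0 \cdot 9 w{\left(-3 \right)} \left(\left(-1\right) 16\right) = 0 \cdot 9 \left(-3\right)^{2} \left(\left(-1\right) 16\right) = 0 \cdot 9 \left(-16\right) = 0 \left(-16\right) = 0$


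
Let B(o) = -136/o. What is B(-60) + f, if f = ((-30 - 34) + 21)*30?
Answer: -19316/15 ≈ -1287.7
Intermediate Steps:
f = -1290 (f = (-64 + 21)*30 = -43*30 = -1290)
B(-60) + f = -136/(-60) - 1290 = -136*(-1/60) - 1290 = 34/15 - 1290 = -19316/15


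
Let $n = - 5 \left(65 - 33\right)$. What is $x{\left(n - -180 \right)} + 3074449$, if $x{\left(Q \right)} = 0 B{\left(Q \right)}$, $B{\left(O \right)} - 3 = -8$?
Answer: $3074449$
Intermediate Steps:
$n = -160$ ($n = \left(-5\right) 32 = -160$)
$B{\left(O \right)} = -5$ ($B{\left(O \right)} = 3 - 8 = -5$)
$x{\left(Q \right)} = 0$ ($x{\left(Q \right)} = 0 \left(-5\right) = 0$)
$x{\left(n - -180 \right)} + 3074449 = 0 + 3074449 = 3074449$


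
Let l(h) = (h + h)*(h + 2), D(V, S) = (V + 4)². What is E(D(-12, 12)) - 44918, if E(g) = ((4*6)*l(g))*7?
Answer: 1374346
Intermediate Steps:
D(V, S) = (4 + V)²
l(h) = 2*h*(2 + h) (l(h) = (2*h)*(2 + h) = 2*h*(2 + h))
E(g) = 336*g*(2 + g) (E(g) = ((4*6)*(2*g*(2 + g)))*7 = (24*(2*g*(2 + g)))*7 = (48*g*(2 + g))*7 = 336*g*(2 + g))
E(D(-12, 12)) - 44918 = 336*(4 - 12)²*(2 + (4 - 12)²) - 44918 = 336*(-8)²*(2 + (-8)²) - 44918 = 336*64*(2 + 64) - 44918 = 336*64*66 - 44918 = 1419264 - 44918 = 1374346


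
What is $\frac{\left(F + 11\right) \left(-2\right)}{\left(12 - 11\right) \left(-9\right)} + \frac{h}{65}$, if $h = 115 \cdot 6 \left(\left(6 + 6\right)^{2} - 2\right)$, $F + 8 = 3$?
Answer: $\frac{58840}{39} \approx 1508.7$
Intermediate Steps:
$F = -5$ ($F = -8 + 3 = -5$)
$h = 97980$ ($h = 115 \cdot 6 \left(12^{2} - 2\right) = 115 \cdot 6 \left(144 - 2\right) = 115 \cdot 6 \cdot 142 = 115 \cdot 852 = 97980$)
$\frac{\left(F + 11\right) \left(-2\right)}{\left(12 - 11\right) \left(-9\right)} + \frac{h}{65} = \frac{\left(-5 + 11\right) \left(-2\right)}{\left(12 - 11\right) \left(-9\right)} + \frac{97980}{65} = \frac{6 \left(-2\right)}{1 \left(-9\right)} + 97980 \cdot \frac{1}{65} = - \frac{12}{-9} + \frac{19596}{13} = \left(-12\right) \left(- \frac{1}{9}\right) + \frac{19596}{13} = \frac{4}{3} + \frac{19596}{13} = \frac{58840}{39}$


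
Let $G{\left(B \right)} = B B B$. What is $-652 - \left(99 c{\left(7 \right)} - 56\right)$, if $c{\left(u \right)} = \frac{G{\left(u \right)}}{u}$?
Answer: $-5447$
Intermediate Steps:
$G{\left(B \right)} = B^{3}$ ($G{\left(B \right)} = B^{2} B = B^{3}$)
$c{\left(u \right)} = u^{2}$ ($c{\left(u \right)} = \frac{u^{3}}{u} = u^{2}$)
$-652 - \left(99 c{\left(7 \right)} - 56\right) = -652 - \left(99 \cdot 7^{2} - 56\right) = -652 - \left(99 \cdot 49 - 56\right) = -652 - \left(4851 - 56\right) = -652 - 4795 = -5447$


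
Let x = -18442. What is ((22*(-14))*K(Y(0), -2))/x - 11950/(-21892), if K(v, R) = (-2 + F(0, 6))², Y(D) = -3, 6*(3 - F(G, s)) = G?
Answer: 56781159/100933066 ≈ 0.56256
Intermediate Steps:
F(G, s) = 3 - G/6
K(v, R) = 1 (K(v, R) = (-2 + (3 - ⅙*0))² = (-2 + (3 + 0))² = (-2 + 3)² = 1² = 1)
((22*(-14))*K(Y(0), -2))/x - 11950/(-21892) = ((22*(-14))*1)/(-18442) - 11950/(-21892) = -308*1*(-1/18442) - 11950*(-1/21892) = -308*(-1/18442) + 5975/10946 = 154/9221 + 5975/10946 = 56781159/100933066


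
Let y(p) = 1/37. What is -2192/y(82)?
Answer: -81104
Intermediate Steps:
y(p) = 1/37
-2192/y(82) = -2192/1/37 = -2192*37 = -81104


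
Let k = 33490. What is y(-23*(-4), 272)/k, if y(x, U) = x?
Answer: 46/16745 ≈ 0.0027471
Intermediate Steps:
y(-23*(-4), 272)/k = -23*(-4)/33490 = 92*(1/33490) = 46/16745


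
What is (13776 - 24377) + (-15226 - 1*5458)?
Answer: -31285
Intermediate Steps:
(13776 - 24377) + (-15226 - 1*5458) = -10601 + (-15226 - 5458) = -10601 - 20684 = -31285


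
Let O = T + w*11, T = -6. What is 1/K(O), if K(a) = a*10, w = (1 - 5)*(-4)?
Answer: 1/1700 ≈ 0.00058824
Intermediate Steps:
w = 16 (w = -4*(-4) = 16)
O = 170 (O = -6 + 16*11 = -6 + 176 = 170)
K(a) = 10*a
1/K(O) = 1/(10*170) = 1/1700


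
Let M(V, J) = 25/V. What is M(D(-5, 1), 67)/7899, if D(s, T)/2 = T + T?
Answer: 25/31596 ≈ 0.00079124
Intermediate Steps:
D(s, T) = 4*T (D(s, T) = 2*(T + T) = 2*(2*T) = 4*T)
M(D(-5, 1), 67)/7899 = (25/((4*1)))/7899 = (25/4)*(1/7899) = 25/31596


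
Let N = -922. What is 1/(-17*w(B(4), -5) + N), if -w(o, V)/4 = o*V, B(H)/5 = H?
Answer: -1/7722 ≈ -0.00012950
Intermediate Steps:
B(H) = 5*H
w(o, V) = -4*V*o (w(o, V) = -4*o*V = -4*V*o)
1/(-17*w(B(4), -5) + N) = 1/(-(-68)*(-5)*5*4 - 922) = 1/(-(-68)*(-5)*20 - 922) = 1/(-17*400 - 922) = 1/(-6800 - 922) = 1/(-7722) = -1/7722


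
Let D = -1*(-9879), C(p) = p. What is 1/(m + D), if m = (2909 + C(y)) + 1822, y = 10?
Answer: 1/14620 ≈ 6.8399e-5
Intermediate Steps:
D = 9879
m = 4741 (m = (2909 + 10) + 1822 = 2919 + 1822 = 4741)
1/(m + D) = 1/(4741 + 9879) = 1/14620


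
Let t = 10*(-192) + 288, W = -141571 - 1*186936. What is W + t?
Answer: -330139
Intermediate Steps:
W = -328507 (W = -141571 - 186936 = -328507)
t = -1632 (t = -1920 + 288 = -1632)
W + t = -328507 - 1632 = -330139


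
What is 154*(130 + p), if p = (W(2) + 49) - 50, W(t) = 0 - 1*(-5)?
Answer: 20636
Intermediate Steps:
W(t) = 5 (W(t) = 0 + 5 = 5)
p = 4 (p = (5 + 49) - 50 = 54 - 50 = 4)
154*(130 + p) = 154*(130 + 4) = 154*134 = 20636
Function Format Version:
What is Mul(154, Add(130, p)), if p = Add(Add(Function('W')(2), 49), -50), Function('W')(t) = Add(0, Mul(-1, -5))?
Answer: 20636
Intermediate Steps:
Function('W')(t) = 5 (Function('W')(t) = Add(0, 5) = 5)
p = 4 (p = Add(Add(5, 49), -50) = Add(54, -50) = 4)
Mul(154, Add(130, p)) = Mul(154, Add(130, 4)) = Mul(154, 134) = 20636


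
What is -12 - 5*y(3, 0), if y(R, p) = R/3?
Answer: -17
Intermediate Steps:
y(R, p) = R/3 (y(R, p) = R*(⅓) = R/3)
-12 - 5*y(3, 0) = -12 - 5*3/3 = -12 - 5*1 = -12 - 5 = -17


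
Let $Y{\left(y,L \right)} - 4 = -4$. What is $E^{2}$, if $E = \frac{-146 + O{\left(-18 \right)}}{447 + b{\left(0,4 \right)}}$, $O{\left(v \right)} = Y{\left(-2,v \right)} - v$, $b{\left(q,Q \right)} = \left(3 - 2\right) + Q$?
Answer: $\frac{1024}{12769} \approx 0.080194$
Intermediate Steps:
$Y{\left(y,L \right)} = 0$ ($Y{\left(y,L \right)} = 4 - 4 = 0$)
$b{\left(q,Q \right)} = 1 + Q$
$O{\left(v \right)} = - v$ ($O{\left(v \right)} = 0 - v = - v$)
$E = - \frac{32}{113}$ ($E = \frac{-146 - -18}{447 + \left(1 + 4\right)} = \frac{-146 + 18}{447 + 5} = - \frac{128}{452} = \left(-128\right) \frac{1}{452} = - \frac{32}{113} \approx -0.28319$)
$E^{2} = \left(- \frac{32}{113}\right)^{2} = \frac{1024}{12769}$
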